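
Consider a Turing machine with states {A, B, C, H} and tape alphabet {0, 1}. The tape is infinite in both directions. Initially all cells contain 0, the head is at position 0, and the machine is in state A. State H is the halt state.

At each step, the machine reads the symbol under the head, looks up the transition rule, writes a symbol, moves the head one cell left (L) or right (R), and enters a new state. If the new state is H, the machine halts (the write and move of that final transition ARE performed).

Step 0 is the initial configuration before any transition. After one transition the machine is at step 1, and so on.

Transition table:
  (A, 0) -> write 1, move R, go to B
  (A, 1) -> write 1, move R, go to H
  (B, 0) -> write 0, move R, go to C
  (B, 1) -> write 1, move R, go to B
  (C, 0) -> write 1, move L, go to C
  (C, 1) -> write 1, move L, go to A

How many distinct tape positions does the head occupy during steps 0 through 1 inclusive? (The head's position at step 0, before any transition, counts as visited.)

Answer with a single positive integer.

Step 1: in state A at pos 0, read 0 -> (A,0)->write 1,move R,goto B. Now: state=B, head=1, tape[-1..2]=0100 (head:   ^)
Head positions at steps 0..1: starting at 0, distinct positions visited = {0, 1} -> 2 position(s)

Answer: 2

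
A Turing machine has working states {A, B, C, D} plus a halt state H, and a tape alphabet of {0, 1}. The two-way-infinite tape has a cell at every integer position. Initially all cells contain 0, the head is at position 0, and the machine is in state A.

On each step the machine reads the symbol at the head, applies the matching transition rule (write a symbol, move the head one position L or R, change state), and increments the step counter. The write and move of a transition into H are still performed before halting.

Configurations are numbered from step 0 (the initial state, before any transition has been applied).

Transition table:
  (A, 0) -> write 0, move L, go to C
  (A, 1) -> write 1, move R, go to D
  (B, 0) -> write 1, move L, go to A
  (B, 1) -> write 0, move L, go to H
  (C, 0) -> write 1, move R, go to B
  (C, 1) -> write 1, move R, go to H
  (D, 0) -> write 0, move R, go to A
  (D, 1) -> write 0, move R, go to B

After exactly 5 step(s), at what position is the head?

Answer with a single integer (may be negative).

Step 1: in state A at pos 0, read 0 -> (A,0)->write 0,move L,goto C. Now: state=C, head=-1, tape[-2..1]=0000 (head:  ^)
Step 2: in state C at pos -1, read 0 -> (C,0)->write 1,move R,goto B. Now: state=B, head=0, tape[-2..1]=0100 (head:   ^)
Step 3: in state B at pos 0, read 0 -> (B,0)->write 1,move L,goto A. Now: state=A, head=-1, tape[-2..1]=0110 (head:  ^)
Step 4: in state A at pos -1, read 1 -> (A,1)->write 1,move R,goto D. Now: state=D, head=0, tape[-2..1]=0110 (head:   ^)
Step 5: in state D at pos 0, read 1 -> (D,1)->write 0,move R,goto B. Now: state=B, head=1, tape[-2..2]=01000 (head:    ^)

Answer: 1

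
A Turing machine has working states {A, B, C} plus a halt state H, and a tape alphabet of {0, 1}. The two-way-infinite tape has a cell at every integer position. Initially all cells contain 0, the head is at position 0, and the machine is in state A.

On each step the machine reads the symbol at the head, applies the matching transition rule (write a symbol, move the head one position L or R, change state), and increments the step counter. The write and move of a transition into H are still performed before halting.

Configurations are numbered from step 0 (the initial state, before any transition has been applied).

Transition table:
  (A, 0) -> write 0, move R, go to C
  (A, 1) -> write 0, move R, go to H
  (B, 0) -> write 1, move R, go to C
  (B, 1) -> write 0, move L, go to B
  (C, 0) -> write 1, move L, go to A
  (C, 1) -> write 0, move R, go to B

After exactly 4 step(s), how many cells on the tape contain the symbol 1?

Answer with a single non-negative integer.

Step 1: in state A at pos 0, read 0 -> (A,0)->write 0,move R,goto C. Now: state=C, head=1, tape[-1..2]=0000 (head:   ^)
Step 2: in state C at pos 1, read 0 -> (C,0)->write 1,move L,goto A. Now: state=A, head=0, tape[-1..2]=0010 (head:  ^)
Step 3: in state A at pos 0, read 0 -> (A,0)->write 0,move R,goto C. Now: state=C, head=1, tape[-1..2]=0010 (head:   ^)
Step 4: in state C at pos 1, read 1 -> (C,1)->write 0,move R,goto B. Now: state=B, head=2, tape[-1..3]=00000 (head:    ^)
No cell contains 1 after step 4 -> 0 cell(s)

Answer: 0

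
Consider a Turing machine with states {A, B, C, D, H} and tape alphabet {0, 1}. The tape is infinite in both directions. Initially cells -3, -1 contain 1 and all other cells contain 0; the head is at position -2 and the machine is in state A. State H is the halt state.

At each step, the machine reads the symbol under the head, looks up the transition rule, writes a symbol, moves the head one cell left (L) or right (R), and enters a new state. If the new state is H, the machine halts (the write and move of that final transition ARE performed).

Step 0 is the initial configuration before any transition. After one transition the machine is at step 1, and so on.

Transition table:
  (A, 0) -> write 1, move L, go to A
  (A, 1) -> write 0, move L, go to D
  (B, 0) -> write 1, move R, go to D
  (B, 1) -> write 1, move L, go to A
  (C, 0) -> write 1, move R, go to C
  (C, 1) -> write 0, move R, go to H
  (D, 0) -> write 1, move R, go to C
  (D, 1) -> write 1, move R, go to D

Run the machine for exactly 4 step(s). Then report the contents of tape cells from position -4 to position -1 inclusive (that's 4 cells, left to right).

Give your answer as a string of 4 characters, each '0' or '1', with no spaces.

Answer: 1111

Derivation:
Step 1: in state A at pos -2, read 0 -> (A,0)->write 1,move L,goto A. Now: state=A, head=-3, tape[-4..0]=01110 (head:  ^)
Step 2: in state A at pos -3, read 1 -> (A,1)->write 0,move L,goto D. Now: state=D, head=-4, tape[-5..0]=000110 (head:  ^)
Step 3: in state D at pos -4, read 0 -> (D,0)->write 1,move R,goto C. Now: state=C, head=-3, tape[-5..0]=010110 (head:   ^)
Step 4: in state C at pos -3, read 0 -> (C,0)->write 1,move R,goto C. Now: state=C, head=-2, tape[-5..0]=011110 (head:    ^)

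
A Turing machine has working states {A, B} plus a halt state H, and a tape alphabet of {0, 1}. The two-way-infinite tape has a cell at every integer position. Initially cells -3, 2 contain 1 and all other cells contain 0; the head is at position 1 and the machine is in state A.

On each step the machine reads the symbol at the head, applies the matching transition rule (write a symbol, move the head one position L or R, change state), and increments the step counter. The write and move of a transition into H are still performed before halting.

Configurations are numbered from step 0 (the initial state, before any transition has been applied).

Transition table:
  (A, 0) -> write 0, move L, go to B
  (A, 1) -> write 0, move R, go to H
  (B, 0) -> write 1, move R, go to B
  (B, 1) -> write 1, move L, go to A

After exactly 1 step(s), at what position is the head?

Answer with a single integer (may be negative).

Answer: 0

Derivation:
Step 1: in state A at pos 1, read 0 -> (A,0)->write 0,move L,goto B. Now: state=B, head=0, tape[-4..3]=01000010 (head:     ^)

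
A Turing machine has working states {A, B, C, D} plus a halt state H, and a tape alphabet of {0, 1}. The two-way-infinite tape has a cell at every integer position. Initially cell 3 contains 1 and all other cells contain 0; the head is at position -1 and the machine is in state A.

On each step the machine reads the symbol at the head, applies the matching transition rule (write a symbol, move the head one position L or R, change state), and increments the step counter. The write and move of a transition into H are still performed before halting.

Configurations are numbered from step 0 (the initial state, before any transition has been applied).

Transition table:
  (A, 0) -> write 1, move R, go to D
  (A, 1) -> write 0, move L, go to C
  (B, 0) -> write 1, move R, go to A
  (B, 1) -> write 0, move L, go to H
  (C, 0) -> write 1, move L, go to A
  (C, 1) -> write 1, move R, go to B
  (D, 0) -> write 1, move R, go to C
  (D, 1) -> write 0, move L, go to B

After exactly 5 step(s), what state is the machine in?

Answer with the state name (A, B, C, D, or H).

Step 1: in state A at pos -1, read 0 -> (A,0)->write 1,move R,goto D. Now: state=D, head=0, tape[-2..4]=0100010 (head:   ^)
Step 2: in state D at pos 0, read 0 -> (D,0)->write 1,move R,goto C. Now: state=C, head=1, tape[-2..4]=0110010 (head:    ^)
Step 3: in state C at pos 1, read 0 -> (C,0)->write 1,move L,goto A. Now: state=A, head=0, tape[-2..4]=0111010 (head:   ^)
Step 4: in state A at pos 0, read 1 -> (A,1)->write 0,move L,goto C. Now: state=C, head=-1, tape[-2..4]=0101010 (head:  ^)
Step 5: in state C at pos -1, read 1 -> (C,1)->write 1,move R,goto B. Now: state=B, head=0, tape[-2..4]=0101010 (head:   ^)

Answer: B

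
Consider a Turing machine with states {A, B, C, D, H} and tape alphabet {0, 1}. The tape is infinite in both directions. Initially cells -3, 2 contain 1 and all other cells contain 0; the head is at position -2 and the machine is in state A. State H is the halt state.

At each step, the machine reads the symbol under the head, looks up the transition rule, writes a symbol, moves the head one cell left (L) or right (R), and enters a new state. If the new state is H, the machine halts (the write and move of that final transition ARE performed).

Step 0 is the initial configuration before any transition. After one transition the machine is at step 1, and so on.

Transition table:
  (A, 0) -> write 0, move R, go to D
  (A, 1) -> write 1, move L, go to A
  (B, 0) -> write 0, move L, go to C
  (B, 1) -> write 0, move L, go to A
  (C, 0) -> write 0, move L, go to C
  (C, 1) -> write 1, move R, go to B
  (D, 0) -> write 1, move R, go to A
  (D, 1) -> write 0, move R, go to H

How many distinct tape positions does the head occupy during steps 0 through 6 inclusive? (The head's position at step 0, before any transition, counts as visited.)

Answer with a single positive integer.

Step 1: in state A at pos -2, read 0 -> (A,0)->write 0,move R,goto D. Now: state=D, head=-1, tape[-4..3]=01000010 (head:    ^)
Step 2: in state D at pos -1, read 0 -> (D,0)->write 1,move R,goto A. Now: state=A, head=0, tape[-4..3]=01010010 (head:     ^)
Step 3: in state A at pos 0, read 0 -> (A,0)->write 0,move R,goto D. Now: state=D, head=1, tape[-4..3]=01010010 (head:      ^)
Step 4: in state D at pos 1, read 0 -> (D,0)->write 1,move R,goto A. Now: state=A, head=2, tape[-4..3]=01010110 (head:       ^)
Step 5: in state A at pos 2, read 1 -> (A,1)->write 1,move L,goto A. Now: state=A, head=1, tape[-4..3]=01010110 (head:      ^)
Step 6: in state A at pos 1, read 1 -> (A,1)->write 1,move L,goto A. Now: state=A, head=0, tape[-4..3]=01010110 (head:     ^)
Head positions at steps 0..6: starting at -2, distinct positions visited = {-2, -1, 0, 1, 2} -> 5 position(s)

Answer: 5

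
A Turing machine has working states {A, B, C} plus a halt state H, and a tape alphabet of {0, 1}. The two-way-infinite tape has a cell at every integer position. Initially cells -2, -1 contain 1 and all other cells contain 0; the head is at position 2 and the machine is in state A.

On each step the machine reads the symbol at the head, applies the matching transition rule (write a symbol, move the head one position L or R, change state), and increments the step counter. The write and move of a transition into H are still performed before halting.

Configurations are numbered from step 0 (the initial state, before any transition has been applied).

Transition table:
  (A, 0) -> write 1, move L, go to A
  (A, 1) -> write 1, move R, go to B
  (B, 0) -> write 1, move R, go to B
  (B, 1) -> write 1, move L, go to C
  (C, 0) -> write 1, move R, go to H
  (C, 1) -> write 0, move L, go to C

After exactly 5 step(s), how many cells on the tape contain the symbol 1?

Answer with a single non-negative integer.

Answer: 5

Derivation:
Step 1: in state A at pos 2, read 0 -> (A,0)->write 1,move L,goto A. Now: state=A, head=1, tape[-3..3]=0110010 (head:     ^)
Step 2: in state A at pos 1, read 0 -> (A,0)->write 1,move L,goto A. Now: state=A, head=0, tape[-3..3]=0110110 (head:    ^)
Step 3: in state A at pos 0, read 0 -> (A,0)->write 1,move L,goto A. Now: state=A, head=-1, tape[-3..3]=0111110 (head:   ^)
Step 4: in state A at pos -1, read 1 -> (A,1)->write 1,move R,goto B. Now: state=B, head=0, tape[-3..3]=0111110 (head:    ^)
Step 5: in state B at pos 0, read 1 -> (B,1)->write 1,move L,goto C. Now: state=C, head=-1, tape[-3..3]=0111110 (head:   ^)
Cells containing 1 after step 5: {-2, -1, 0, 1, 2} -> 5 cell(s)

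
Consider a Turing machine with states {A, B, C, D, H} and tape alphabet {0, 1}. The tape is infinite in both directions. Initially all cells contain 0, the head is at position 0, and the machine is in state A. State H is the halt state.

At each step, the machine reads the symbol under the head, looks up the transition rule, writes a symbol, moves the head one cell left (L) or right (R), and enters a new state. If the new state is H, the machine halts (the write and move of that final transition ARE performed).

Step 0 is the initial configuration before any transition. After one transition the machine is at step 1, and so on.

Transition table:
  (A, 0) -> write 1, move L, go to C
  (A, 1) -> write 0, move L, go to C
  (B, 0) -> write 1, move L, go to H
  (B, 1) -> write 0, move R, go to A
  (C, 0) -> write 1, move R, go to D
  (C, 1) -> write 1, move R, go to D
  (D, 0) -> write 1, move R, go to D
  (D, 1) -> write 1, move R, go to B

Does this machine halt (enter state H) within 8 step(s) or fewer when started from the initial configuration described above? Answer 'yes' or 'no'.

Answer: yes

Derivation:
Step 1: in state A at pos 0, read 0 -> (A,0)->write 1,move L,goto C. Now: state=C, head=-1, tape[-2..1]=0010 (head:  ^)
Step 2: in state C at pos -1, read 0 -> (C,0)->write 1,move R,goto D. Now: state=D, head=0, tape[-2..1]=0110 (head:   ^)
Step 3: in state D at pos 0, read 1 -> (D,1)->write 1,move R,goto B. Now: state=B, head=1, tape[-2..2]=01100 (head:    ^)
Step 4: in state B at pos 1, read 0 -> (B,0)->write 1,move L,goto H. Now: state=H, head=0, tape[-2..2]=01110 (head:   ^)
State H reached at step 4; 4 <= 8 -> yes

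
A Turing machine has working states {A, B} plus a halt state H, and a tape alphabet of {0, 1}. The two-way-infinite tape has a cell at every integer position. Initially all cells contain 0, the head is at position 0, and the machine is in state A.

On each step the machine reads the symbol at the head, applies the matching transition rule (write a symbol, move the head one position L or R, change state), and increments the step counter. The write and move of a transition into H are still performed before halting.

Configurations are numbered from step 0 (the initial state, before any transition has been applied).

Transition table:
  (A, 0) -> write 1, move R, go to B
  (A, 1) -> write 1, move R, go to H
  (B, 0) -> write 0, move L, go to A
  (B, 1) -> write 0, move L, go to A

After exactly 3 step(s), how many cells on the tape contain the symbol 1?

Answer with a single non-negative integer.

Answer: 1

Derivation:
Step 1: in state A at pos 0, read 0 -> (A,0)->write 1,move R,goto B. Now: state=B, head=1, tape[-1..2]=0100 (head:   ^)
Step 2: in state B at pos 1, read 0 -> (B,0)->write 0,move L,goto A. Now: state=A, head=0, tape[-1..2]=0100 (head:  ^)
Step 3: in state A at pos 0, read 1 -> (A,1)->write 1,move R,goto H. Now: state=H, head=1, tape[-1..2]=0100 (head:   ^)
Cells containing 1 after step 3: {0} -> 1 cell(s)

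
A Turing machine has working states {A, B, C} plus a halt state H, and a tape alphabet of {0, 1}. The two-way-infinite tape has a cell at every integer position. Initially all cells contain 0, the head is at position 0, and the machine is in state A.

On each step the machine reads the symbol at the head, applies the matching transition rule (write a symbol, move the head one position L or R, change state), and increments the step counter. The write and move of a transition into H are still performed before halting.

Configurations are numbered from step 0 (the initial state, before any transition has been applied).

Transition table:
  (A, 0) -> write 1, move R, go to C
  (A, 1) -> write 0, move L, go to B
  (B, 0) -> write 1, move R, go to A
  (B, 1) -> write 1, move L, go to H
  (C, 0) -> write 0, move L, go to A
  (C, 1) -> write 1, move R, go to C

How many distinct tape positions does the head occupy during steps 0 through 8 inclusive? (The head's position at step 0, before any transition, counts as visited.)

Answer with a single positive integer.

Answer: 4

Derivation:
Step 1: in state A at pos 0, read 0 -> (A,0)->write 1,move R,goto C. Now: state=C, head=1, tape[-1..2]=0100 (head:   ^)
Step 2: in state C at pos 1, read 0 -> (C,0)->write 0,move L,goto A. Now: state=A, head=0, tape[-1..2]=0100 (head:  ^)
Step 3: in state A at pos 0, read 1 -> (A,1)->write 0,move L,goto B. Now: state=B, head=-1, tape[-2..2]=00000 (head:  ^)
Step 4: in state B at pos -1, read 0 -> (B,0)->write 1,move R,goto A. Now: state=A, head=0, tape[-2..2]=01000 (head:   ^)
Step 5: in state A at pos 0, read 0 -> (A,0)->write 1,move R,goto C. Now: state=C, head=1, tape[-2..2]=01100 (head:    ^)
Step 6: in state C at pos 1, read 0 -> (C,0)->write 0,move L,goto A. Now: state=A, head=0, tape[-2..2]=01100 (head:   ^)
Step 7: in state A at pos 0, read 1 -> (A,1)->write 0,move L,goto B. Now: state=B, head=-1, tape[-2..2]=01000 (head:  ^)
Step 8: in state B at pos -1, read 1 -> (B,1)->write 1,move L,goto H. Now: state=H, head=-2, tape[-3..2]=001000 (head:  ^)
Head positions at steps 0..8: starting at 0, distinct positions visited = {-2, -1, 0, 1} -> 4 position(s)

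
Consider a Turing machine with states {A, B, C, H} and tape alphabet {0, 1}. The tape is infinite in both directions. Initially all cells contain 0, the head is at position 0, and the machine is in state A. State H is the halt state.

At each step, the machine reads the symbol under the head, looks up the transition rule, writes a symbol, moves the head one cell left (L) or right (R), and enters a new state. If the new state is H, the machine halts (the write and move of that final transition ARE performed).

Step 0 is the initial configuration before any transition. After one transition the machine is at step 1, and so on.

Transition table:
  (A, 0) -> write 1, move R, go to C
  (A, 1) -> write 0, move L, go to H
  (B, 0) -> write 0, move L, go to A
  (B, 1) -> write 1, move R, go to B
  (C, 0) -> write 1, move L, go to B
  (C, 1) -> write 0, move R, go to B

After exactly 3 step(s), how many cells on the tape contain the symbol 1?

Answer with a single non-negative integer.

Answer: 2

Derivation:
Step 1: in state A at pos 0, read 0 -> (A,0)->write 1,move R,goto C. Now: state=C, head=1, tape[-1..2]=0100 (head:   ^)
Step 2: in state C at pos 1, read 0 -> (C,0)->write 1,move L,goto B. Now: state=B, head=0, tape[-1..2]=0110 (head:  ^)
Step 3: in state B at pos 0, read 1 -> (B,1)->write 1,move R,goto B. Now: state=B, head=1, tape[-1..2]=0110 (head:   ^)
Cells containing 1 after step 3: {0, 1} -> 2 cell(s)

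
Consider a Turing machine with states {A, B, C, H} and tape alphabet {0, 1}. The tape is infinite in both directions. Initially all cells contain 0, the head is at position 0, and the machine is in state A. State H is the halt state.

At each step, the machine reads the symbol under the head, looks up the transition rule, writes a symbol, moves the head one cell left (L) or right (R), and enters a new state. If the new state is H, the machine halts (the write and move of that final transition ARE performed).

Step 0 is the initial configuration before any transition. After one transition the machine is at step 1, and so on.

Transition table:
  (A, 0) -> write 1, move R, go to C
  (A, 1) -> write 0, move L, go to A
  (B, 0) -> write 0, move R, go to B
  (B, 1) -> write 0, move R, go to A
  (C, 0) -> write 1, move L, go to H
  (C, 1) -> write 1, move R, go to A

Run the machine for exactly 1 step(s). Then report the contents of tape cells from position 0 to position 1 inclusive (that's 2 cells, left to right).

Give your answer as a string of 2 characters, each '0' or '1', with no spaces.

Step 1: in state A at pos 0, read 0 -> (A,0)->write 1,move R,goto C. Now: state=C, head=1, tape[-1..2]=0100 (head:   ^)

Answer: 10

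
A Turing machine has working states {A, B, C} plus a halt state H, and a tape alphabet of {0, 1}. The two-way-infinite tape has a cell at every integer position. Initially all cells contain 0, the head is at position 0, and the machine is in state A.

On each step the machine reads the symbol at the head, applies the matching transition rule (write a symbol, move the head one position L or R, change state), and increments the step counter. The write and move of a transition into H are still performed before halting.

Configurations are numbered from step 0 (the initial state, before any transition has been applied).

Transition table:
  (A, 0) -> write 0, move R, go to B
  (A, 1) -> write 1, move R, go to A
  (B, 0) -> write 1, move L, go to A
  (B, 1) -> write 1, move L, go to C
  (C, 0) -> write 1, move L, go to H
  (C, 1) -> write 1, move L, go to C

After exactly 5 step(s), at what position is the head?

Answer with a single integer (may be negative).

Step 1: in state A at pos 0, read 0 -> (A,0)->write 0,move R,goto B. Now: state=B, head=1, tape[-1..2]=0000 (head:   ^)
Step 2: in state B at pos 1, read 0 -> (B,0)->write 1,move L,goto A. Now: state=A, head=0, tape[-1..2]=0010 (head:  ^)
Step 3: in state A at pos 0, read 0 -> (A,0)->write 0,move R,goto B. Now: state=B, head=1, tape[-1..2]=0010 (head:   ^)
Step 4: in state B at pos 1, read 1 -> (B,1)->write 1,move L,goto C. Now: state=C, head=0, tape[-1..2]=0010 (head:  ^)
Step 5: in state C at pos 0, read 0 -> (C,0)->write 1,move L,goto H. Now: state=H, head=-1, tape[-2..2]=00110 (head:  ^)

Answer: -1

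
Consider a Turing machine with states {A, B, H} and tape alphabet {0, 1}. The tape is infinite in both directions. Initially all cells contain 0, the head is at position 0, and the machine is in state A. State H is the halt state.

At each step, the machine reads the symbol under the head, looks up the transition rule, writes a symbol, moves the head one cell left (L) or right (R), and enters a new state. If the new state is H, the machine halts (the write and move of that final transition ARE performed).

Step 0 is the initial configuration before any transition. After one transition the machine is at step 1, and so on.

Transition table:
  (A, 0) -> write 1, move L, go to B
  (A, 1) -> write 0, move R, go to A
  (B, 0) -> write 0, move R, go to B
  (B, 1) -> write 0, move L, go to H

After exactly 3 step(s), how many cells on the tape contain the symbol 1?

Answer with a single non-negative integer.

Answer: 0

Derivation:
Step 1: in state A at pos 0, read 0 -> (A,0)->write 1,move L,goto B. Now: state=B, head=-1, tape[-2..1]=0010 (head:  ^)
Step 2: in state B at pos -1, read 0 -> (B,0)->write 0,move R,goto B. Now: state=B, head=0, tape[-2..1]=0010 (head:   ^)
Step 3: in state B at pos 0, read 1 -> (B,1)->write 0,move L,goto H. Now: state=H, head=-1, tape[-2..1]=0000 (head:  ^)
No cell contains 1 after step 3 -> 0 cell(s)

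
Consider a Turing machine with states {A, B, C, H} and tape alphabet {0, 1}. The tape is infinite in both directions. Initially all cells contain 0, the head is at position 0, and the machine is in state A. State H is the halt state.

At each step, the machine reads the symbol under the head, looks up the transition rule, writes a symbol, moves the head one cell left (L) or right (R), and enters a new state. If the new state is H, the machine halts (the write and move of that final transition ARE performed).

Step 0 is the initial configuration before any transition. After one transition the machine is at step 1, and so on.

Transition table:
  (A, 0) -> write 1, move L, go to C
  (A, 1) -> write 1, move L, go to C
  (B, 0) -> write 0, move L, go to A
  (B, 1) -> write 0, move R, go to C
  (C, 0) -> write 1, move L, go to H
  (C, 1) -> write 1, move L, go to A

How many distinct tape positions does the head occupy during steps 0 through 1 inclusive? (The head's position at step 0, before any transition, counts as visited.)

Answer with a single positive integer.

Step 1: in state A at pos 0, read 0 -> (A,0)->write 1,move L,goto C. Now: state=C, head=-1, tape[-2..1]=0010 (head:  ^)
Head positions at steps 0..1: starting at 0, distinct positions visited = {-1, 0} -> 2 position(s)

Answer: 2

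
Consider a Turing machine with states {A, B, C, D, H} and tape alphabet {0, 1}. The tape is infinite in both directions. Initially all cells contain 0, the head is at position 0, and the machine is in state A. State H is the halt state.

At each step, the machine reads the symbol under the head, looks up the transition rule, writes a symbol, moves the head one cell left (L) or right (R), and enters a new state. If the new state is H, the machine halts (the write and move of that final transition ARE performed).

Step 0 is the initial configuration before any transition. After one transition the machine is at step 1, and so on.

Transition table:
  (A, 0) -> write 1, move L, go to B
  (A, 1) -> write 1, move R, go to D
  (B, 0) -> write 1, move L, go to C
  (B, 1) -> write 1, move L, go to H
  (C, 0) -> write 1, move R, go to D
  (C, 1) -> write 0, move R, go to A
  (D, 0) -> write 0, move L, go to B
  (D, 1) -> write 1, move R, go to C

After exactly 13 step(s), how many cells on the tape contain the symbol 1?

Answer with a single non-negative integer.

Step 1: in state A at pos 0, read 0 -> (A,0)->write 1,move L,goto B. Now: state=B, head=-1, tape[-2..1]=0010 (head:  ^)
Step 2: in state B at pos -1, read 0 -> (B,0)->write 1,move L,goto C. Now: state=C, head=-2, tape[-3..1]=00110 (head:  ^)
Step 3: in state C at pos -2, read 0 -> (C,0)->write 1,move R,goto D. Now: state=D, head=-1, tape[-3..1]=01110 (head:   ^)
Step 4: in state D at pos -1, read 1 -> (D,1)->write 1,move R,goto C. Now: state=C, head=0, tape[-3..1]=01110 (head:    ^)
Step 5: in state C at pos 0, read 1 -> (C,1)->write 0,move R,goto A. Now: state=A, head=1, tape[-3..2]=011000 (head:     ^)
Step 6: in state A at pos 1, read 0 -> (A,0)->write 1,move L,goto B. Now: state=B, head=0, tape[-3..2]=011010 (head:    ^)
Step 7: in state B at pos 0, read 0 -> (B,0)->write 1,move L,goto C. Now: state=C, head=-1, tape[-3..2]=011110 (head:   ^)
Step 8: in state C at pos -1, read 1 -> (C,1)->write 0,move R,goto A. Now: state=A, head=0, tape[-3..2]=010110 (head:    ^)
Step 9: in state A at pos 0, read 1 -> (A,1)->write 1,move R,goto D. Now: state=D, head=1, tape[-3..2]=010110 (head:     ^)
Step 10: in state D at pos 1, read 1 -> (D,1)->write 1,move R,goto C. Now: state=C, head=2, tape[-3..3]=0101100 (head:      ^)
Step 11: in state C at pos 2, read 0 -> (C,0)->write 1,move R,goto D. Now: state=D, head=3, tape[-3..4]=01011100 (head:       ^)
Step 12: in state D at pos 3, read 0 -> (D,0)->write 0,move L,goto B. Now: state=B, head=2, tape[-3..4]=01011100 (head:      ^)
Step 13: in state B at pos 2, read 1 -> (B,1)->write 1,move L,goto H. Now: state=H, head=1, tape[-3..4]=01011100 (head:     ^)
Cells containing 1 after step 13: {-2, 0, 1, 2} -> 4 cell(s)

Answer: 4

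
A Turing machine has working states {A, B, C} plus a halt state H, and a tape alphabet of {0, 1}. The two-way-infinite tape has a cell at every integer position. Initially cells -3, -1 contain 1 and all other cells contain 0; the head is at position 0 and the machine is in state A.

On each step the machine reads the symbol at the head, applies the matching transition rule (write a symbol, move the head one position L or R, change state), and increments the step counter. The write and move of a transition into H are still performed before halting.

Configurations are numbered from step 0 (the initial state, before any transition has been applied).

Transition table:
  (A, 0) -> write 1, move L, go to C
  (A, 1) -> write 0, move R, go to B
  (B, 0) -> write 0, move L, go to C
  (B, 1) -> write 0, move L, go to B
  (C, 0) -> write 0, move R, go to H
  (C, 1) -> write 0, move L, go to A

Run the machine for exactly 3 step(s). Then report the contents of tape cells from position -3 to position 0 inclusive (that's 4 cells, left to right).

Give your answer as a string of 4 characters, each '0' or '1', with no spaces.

Answer: 1101

Derivation:
Step 1: in state A at pos 0, read 0 -> (A,0)->write 1,move L,goto C. Now: state=C, head=-1, tape[-4..1]=010110 (head:    ^)
Step 2: in state C at pos -1, read 1 -> (C,1)->write 0,move L,goto A. Now: state=A, head=-2, tape[-4..1]=010010 (head:   ^)
Step 3: in state A at pos -2, read 0 -> (A,0)->write 1,move L,goto C. Now: state=C, head=-3, tape[-4..1]=011010 (head:  ^)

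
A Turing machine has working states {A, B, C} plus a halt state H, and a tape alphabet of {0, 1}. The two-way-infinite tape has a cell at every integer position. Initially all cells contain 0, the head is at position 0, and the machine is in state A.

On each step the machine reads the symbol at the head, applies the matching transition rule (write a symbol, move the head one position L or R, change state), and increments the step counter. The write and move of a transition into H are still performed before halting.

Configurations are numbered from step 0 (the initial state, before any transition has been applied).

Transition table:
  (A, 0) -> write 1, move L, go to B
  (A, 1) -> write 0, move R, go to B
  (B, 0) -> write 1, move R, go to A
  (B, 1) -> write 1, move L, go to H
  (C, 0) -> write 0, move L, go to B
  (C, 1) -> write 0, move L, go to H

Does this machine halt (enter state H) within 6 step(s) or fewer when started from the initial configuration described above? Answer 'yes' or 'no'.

Step 1: in state A at pos 0, read 0 -> (A,0)->write 1,move L,goto B. Now: state=B, head=-1, tape[-2..1]=0010 (head:  ^)
Step 2: in state B at pos -1, read 0 -> (B,0)->write 1,move R,goto A. Now: state=A, head=0, tape[-2..1]=0110 (head:   ^)
Step 3: in state A at pos 0, read 1 -> (A,1)->write 0,move R,goto B. Now: state=B, head=1, tape[-2..2]=01000 (head:    ^)
Step 4: in state B at pos 1, read 0 -> (B,0)->write 1,move R,goto A. Now: state=A, head=2, tape[-2..3]=010100 (head:     ^)
Step 5: in state A at pos 2, read 0 -> (A,0)->write 1,move L,goto B. Now: state=B, head=1, tape[-2..3]=010110 (head:    ^)
Step 6: in state B at pos 1, read 1 -> (B,1)->write 1,move L,goto H. Now: state=H, head=0, tape[-2..3]=010110 (head:   ^)
State H reached at step 6; 6 <= 6 -> yes

Answer: yes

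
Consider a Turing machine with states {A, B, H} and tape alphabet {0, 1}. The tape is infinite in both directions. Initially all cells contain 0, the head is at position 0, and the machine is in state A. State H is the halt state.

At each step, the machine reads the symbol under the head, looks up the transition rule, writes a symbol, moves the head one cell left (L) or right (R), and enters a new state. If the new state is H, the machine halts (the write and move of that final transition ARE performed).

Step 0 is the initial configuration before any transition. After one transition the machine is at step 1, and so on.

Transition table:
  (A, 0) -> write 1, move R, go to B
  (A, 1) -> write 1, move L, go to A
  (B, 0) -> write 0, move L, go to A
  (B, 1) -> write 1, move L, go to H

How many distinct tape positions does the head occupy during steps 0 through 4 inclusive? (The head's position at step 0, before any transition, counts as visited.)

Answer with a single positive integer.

Answer: 3

Derivation:
Step 1: in state A at pos 0, read 0 -> (A,0)->write 1,move R,goto B. Now: state=B, head=1, tape[-1..2]=0100 (head:   ^)
Step 2: in state B at pos 1, read 0 -> (B,0)->write 0,move L,goto A. Now: state=A, head=0, tape[-1..2]=0100 (head:  ^)
Step 3: in state A at pos 0, read 1 -> (A,1)->write 1,move L,goto A. Now: state=A, head=-1, tape[-2..2]=00100 (head:  ^)
Step 4: in state A at pos -1, read 0 -> (A,0)->write 1,move R,goto B. Now: state=B, head=0, tape[-2..2]=01100 (head:   ^)
Head positions at steps 0..4: starting at 0, distinct positions visited = {-1, 0, 1} -> 3 position(s)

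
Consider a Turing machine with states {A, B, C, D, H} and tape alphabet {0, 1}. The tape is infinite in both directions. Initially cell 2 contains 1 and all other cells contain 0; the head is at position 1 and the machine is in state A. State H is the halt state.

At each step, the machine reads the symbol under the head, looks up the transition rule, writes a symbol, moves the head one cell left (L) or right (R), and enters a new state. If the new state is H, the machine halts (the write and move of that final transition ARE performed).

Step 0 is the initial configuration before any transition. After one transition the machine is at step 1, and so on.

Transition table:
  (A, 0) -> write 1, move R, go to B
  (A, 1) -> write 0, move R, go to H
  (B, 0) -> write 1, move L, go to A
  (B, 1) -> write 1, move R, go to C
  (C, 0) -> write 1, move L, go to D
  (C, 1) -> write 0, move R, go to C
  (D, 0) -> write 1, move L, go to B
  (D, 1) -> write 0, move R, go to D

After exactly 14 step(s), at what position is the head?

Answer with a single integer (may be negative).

Step 1: in state A at pos 1, read 0 -> (A,0)->write 1,move R,goto B. Now: state=B, head=2, tape[0..3]=0110 (head:   ^)
Step 2: in state B at pos 2, read 1 -> (B,1)->write 1,move R,goto C. Now: state=C, head=3, tape[0..4]=01100 (head:    ^)
Step 3: in state C at pos 3, read 0 -> (C,0)->write 1,move L,goto D. Now: state=D, head=2, tape[0..4]=01110 (head:   ^)
Step 4: in state D at pos 2, read 1 -> (D,1)->write 0,move R,goto D. Now: state=D, head=3, tape[0..4]=01010 (head:    ^)
Step 5: in state D at pos 3, read 1 -> (D,1)->write 0,move R,goto D. Now: state=D, head=4, tape[0..5]=010000 (head:     ^)
Step 6: in state D at pos 4, read 0 -> (D,0)->write 1,move L,goto B. Now: state=B, head=3, tape[0..5]=010010 (head:    ^)
Step 7: in state B at pos 3, read 0 -> (B,0)->write 1,move L,goto A. Now: state=A, head=2, tape[0..5]=010110 (head:   ^)
Step 8: in state A at pos 2, read 0 -> (A,0)->write 1,move R,goto B. Now: state=B, head=3, tape[0..5]=011110 (head:    ^)
Step 9: in state B at pos 3, read 1 -> (B,1)->write 1,move R,goto C. Now: state=C, head=4, tape[0..5]=011110 (head:     ^)
Step 10: in state C at pos 4, read 1 -> (C,1)->write 0,move R,goto C. Now: state=C, head=5, tape[0..6]=0111000 (head:      ^)
Step 11: in state C at pos 5, read 0 -> (C,0)->write 1,move L,goto D. Now: state=D, head=4, tape[0..6]=0111010 (head:     ^)
Step 12: in state D at pos 4, read 0 -> (D,0)->write 1,move L,goto B. Now: state=B, head=3, tape[0..6]=0111110 (head:    ^)
Step 13: in state B at pos 3, read 1 -> (B,1)->write 1,move R,goto C. Now: state=C, head=4, tape[0..6]=0111110 (head:     ^)
Step 14: in state C at pos 4, read 1 -> (C,1)->write 0,move R,goto C. Now: state=C, head=5, tape[0..6]=0111010 (head:      ^)

Answer: 5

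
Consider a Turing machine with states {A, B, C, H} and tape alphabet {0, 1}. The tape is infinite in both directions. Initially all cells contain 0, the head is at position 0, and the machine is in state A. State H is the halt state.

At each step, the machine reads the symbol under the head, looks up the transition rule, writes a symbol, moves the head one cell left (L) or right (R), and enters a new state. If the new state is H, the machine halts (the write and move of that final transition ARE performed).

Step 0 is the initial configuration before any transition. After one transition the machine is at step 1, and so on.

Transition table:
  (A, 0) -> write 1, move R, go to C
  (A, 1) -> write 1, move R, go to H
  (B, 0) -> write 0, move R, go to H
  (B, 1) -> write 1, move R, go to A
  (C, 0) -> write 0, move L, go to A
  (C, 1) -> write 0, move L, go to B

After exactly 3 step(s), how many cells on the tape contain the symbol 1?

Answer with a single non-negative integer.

Step 1: in state A at pos 0, read 0 -> (A,0)->write 1,move R,goto C. Now: state=C, head=1, tape[-1..2]=0100 (head:   ^)
Step 2: in state C at pos 1, read 0 -> (C,0)->write 0,move L,goto A. Now: state=A, head=0, tape[-1..2]=0100 (head:  ^)
Step 3: in state A at pos 0, read 1 -> (A,1)->write 1,move R,goto H. Now: state=H, head=1, tape[-1..2]=0100 (head:   ^)
Cells containing 1 after step 3: {0} -> 1 cell(s)

Answer: 1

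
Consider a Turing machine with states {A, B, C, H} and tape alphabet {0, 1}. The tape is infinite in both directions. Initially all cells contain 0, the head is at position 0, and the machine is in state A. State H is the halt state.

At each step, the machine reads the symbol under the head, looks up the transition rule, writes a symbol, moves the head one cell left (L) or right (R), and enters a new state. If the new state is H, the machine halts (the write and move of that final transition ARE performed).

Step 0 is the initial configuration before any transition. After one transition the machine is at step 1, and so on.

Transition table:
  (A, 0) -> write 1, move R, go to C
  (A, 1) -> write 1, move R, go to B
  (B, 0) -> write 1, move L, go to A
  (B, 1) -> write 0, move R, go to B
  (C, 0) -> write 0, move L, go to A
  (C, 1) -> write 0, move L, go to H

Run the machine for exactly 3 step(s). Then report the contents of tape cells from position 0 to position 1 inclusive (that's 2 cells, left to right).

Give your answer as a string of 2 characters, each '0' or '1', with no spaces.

Answer: 10

Derivation:
Step 1: in state A at pos 0, read 0 -> (A,0)->write 1,move R,goto C. Now: state=C, head=1, tape[-1..2]=0100 (head:   ^)
Step 2: in state C at pos 1, read 0 -> (C,0)->write 0,move L,goto A. Now: state=A, head=0, tape[-1..2]=0100 (head:  ^)
Step 3: in state A at pos 0, read 1 -> (A,1)->write 1,move R,goto B. Now: state=B, head=1, tape[-1..2]=0100 (head:   ^)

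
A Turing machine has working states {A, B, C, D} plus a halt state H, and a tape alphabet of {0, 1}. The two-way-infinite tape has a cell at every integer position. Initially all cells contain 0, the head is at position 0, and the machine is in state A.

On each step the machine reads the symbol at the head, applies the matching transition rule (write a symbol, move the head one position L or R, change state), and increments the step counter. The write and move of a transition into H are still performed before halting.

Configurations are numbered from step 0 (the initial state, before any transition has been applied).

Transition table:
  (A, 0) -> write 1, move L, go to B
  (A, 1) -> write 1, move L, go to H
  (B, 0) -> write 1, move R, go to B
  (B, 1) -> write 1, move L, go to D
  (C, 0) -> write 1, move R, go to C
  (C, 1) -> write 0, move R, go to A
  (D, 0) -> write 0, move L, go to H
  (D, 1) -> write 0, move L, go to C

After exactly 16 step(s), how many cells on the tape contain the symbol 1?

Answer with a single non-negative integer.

Step 1: in state A at pos 0, read 0 -> (A,0)->write 1,move L,goto B. Now: state=B, head=-1, tape[-2..1]=0010 (head:  ^)
Step 2: in state B at pos -1, read 0 -> (B,0)->write 1,move R,goto B. Now: state=B, head=0, tape[-2..1]=0110 (head:   ^)
Step 3: in state B at pos 0, read 1 -> (B,1)->write 1,move L,goto D. Now: state=D, head=-1, tape[-2..1]=0110 (head:  ^)
Step 4: in state D at pos -1, read 1 -> (D,1)->write 0,move L,goto C. Now: state=C, head=-2, tape[-3..1]=00010 (head:  ^)
Step 5: in state C at pos -2, read 0 -> (C,0)->write 1,move R,goto C. Now: state=C, head=-1, tape[-3..1]=01010 (head:   ^)
Step 6: in state C at pos -1, read 0 -> (C,0)->write 1,move R,goto C. Now: state=C, head=0, tape[-3..1]=01110 (head:    ^)
Step 7: in state C at pos 0, read 1 -> (C,1)->write 0,move R,goto A. Now: state=A, head=1, tape[-3..2]=011000 (head:     ^)
Step 8: in state A at pos 1, read 0 -> (A,0)->write 1,move L,goto B. Now: state=B, head=0, tape[-3..2]=011010 (head:    ^)
Step 9: in state B at pos 0, read 0 -> (B,0)->write 1,move R,goto B. Now: state=B, head=1, tape[-3..2]=011110 (head:     ^)
Step 10: in state B at pos 1, read 1 -> (B,1)->write 1,move L,goto D. Now: state=D, head=0, tape[-3..2]=011110 (head:    ^)
Step 11: in state D at pos 0, read 1 -> (D,1)->write 0,move L,goto C. Now: state=C, head=-1, tape[-3..2]=011010 (head:   ^)
Step 12: in state C at pos -1, read 1 -> (C,1)->write 0,move R,goto A. Now: state=A, head=0, tape[-3..2]=010010 (head:    ^)
Step 13: in state A at pos 0, read 0 -> (A,0)->write 1,move L,goto B. Now: state=B, head=-1, tape[-3..2]=010110 (head:   ^)
Step 14: in state B at pos -1, read 0 -> (B,0)->write 1,move R,goto B. Now: state=B, head=0, tape[-3..2]=011110 (head:    ^)
Step 15: in state B at pos 0, read 1 -> (B,1)->write 1,move L,goto D. Now: state=D, head=-1, tape[-3..2]=011110 (head:   ^)
Step 16: in state D at pos -1, read 1 -> (D,1)->write 0,move L,goto C. Now: state=C, head=-2, tape[-3..2]=010110 (head:  ^)
Cells containing 1 after step 16: {-2, 0, 1} -> 3 cell(s)

Answer: 3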